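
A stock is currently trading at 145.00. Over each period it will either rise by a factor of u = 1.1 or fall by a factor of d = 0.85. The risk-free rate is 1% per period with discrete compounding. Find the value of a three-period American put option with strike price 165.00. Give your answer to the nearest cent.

Risk-neutral probability p = (1 + 0.01 − 0.85)/(1.1 − 0.85) = 0.1600/0.2500 = 0.6400
Terminal stock prices: S_uuu = 193, S_uud = 149.1, S_udd = 115.2, S_ddd = 89.05
Terminal payoffs (K − S): max(-28, 0) = 0, max(15.87, 0) = 15.87, max(49.76, 0) = 49.76, max(75.95, 0) = 75.95
Node uu (S = 175.5): continuation = 1/1.01·[0.6400·0.0000 + 0.3600·15.8675] = 5.6557; exercise value = 0.0000 ≤ continuation, so V_uu = 5.6557
Node ud (S = 135.6): continuation = 1/1.01·[0.6400·15.8675 + 0.3600·49.7613] = 27.7913; exercise value = 29.4250 > continuation, so V_ud = 29.4250 (exercise)
Node dd (S = 104.8): continuation = 1/1.01·[0.6400·49.7613 + 0.3600·75.9519] = 58.6038; exercise value = 60.2375 > continuation, so V_dd = 60.2375 (exercise)
Node u (S = 159.5): continuation = 1/1.01·[0.6400·5.6557 + 0.3600·29.4250] = 14.0720; exercise value = 5.5000 ≤ continuation, so V_u = 14.0720
Node d (S = 123.2): continuation = 1/1.01·[0.6400·29.4250 + 0.3600·60.2375] = 40.1163; exercise value = 41.7500 > continuation, so V_d = 41.7500 (exercise)
Node 0 (S = 145): continuation = 1/1.01·[0.6400·14.0720 + 0.3600·41.7500] = 23.7981; exercise value = 20.0000 ≤ continuation, so V_0 = 23.7981

23.80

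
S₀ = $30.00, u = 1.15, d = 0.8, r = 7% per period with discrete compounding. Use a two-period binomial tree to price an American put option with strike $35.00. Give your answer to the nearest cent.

Risk-neutral probability p = (1 + 0.07 − 0.8)/(1.15 − 0.8) = 0.2700/0.3500 = 0.7714
Terminal stock prices: S_uu = 39.67, S_ud = 27.6, S_dd = 19.2
Terminal payoffs (K − S): max(-4.675, 0) = 0, max(7.4, 0) = 7.4, max(15.8, 0) = 15.8
Node u (S = 34.5): continuation = 1/1.07·[0.7714·0.0000 + 0.2286·7.4000] = 1.5808; exercise value = 0.5000 ≤ continuation, so V_u = 1.5808
Node d (S = 24): continuation = 1/1.07·[0.7714·7.4000 + 0.2286·15.8000] = 8.7103; exercise value = 11.0000 > continuation, so V_d = 11.0000 (exercise)
Node 0 (S = 30): continuation = 1/1.07·[0.7714·1.5808 + 0.2286·11.0000] = 3.4895; exercise value = 5.0000 > continuation, so V_0 = 5.0000 (exercise)

$5.00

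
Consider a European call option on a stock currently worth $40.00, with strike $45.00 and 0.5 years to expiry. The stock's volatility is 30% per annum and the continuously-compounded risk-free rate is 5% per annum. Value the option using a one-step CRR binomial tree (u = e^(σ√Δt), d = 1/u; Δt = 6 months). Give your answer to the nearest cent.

CRR parameters: u = e^(σ√Δt) = e^(0.3·√0.5) = 1.2363, d = 1/u = 0.8089
Per-period rate: rΔt = 0.05·0.5 = 0.025, so R = e^0.025 = 1.0253
Risk-neutral probability p = (e^0.025 − 0.8089)/(1.2363 − 0.8089) = 0.2165/0.4275 = 0.5064
Terminal stock prices: S_u = 49.45, S_d = 32.35
Terminal payoffs (S − K): max(4.452, 0) = 4.452, max(-12.65, 0) = 0
Node 0 (S = 40): V_0 = e^(−0.025)·[0.5064·4.4524 + 0.4936·0.0000] = 2.1990

$2.20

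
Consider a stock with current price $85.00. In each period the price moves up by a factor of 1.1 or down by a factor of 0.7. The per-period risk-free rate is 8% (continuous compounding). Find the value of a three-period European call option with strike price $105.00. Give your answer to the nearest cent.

$5.63

Risk-neutral probability p = (e^0.08 − 0.7)/(1.1 − 0.7) = 0.3833/0.4000 = 0.9582
Terminal stock prices: S_uuu = 113.1, S_uud = 72, S_udd = 45.81, S_ddd = 29.15
Terminal payoffs (S − K): max(8.135, 0) = 8.135, max(-33, 0) = 0, max(-59.19, 0) = 0, max(-75.84, 0) = 0
Node uu (S = 102.9): V_uu = e^(−0.08)·[0.9582·8.1350 + 0.0418·0.0000] = 7.1958
Node ud (S = 65.45): V_ud = e^(−0.08)·[0.9582·0.0000 + 0.0418·0.0000] = 0.0000
Node dd (S = 41.65): V_dd = e^(−0.08)·[0.9582·0.0000 + 0.0418·0.0000] = 0.0000
Node u (S = 93.5): V_u = e^(−0.08)·[0.9582·7.1958 + 0.0418·0.0000] = 6.3650
Node d (S = 59.5): V_d = e^(−0.08)·[0.9582·0.0000 + 0.0418·0.0000] = 0.0000
Node 0 (S = 85): V_0 = e^(−0.08)·[0.9582·6.3650 + 0.0418·0.0000] = 5.6301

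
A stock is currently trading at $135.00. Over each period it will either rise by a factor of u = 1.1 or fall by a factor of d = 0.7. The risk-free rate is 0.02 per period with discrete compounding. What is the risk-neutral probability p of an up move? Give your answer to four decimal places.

p = 0.8000

Risk-neutral probability p = (1 + 0.02 − 0.7)/(1.1 − 0.7) = 0.3200/0.4000 = 0.8000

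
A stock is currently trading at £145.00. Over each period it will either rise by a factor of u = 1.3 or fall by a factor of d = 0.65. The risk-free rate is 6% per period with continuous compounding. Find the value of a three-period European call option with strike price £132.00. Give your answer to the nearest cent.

£49.69

Risk-neutral probability p = (e^0.06 − 0.65)/(1.3 − 0.65) = 0.4118/0.6500 = 0.6336
Terminal stock prices: S_uuu = 318.6, S_uud = 159.3, S_udd = 79.64, S_ddd = 39.82
Terminal payoffs (S − K): max(186.6, 0) = 186.6, max(27.28, 0) = 27.28, max(-52.36, 0) = 0, max(-92.18, 0) = 0
Node uu (S = 245.1): V_uu = e^(−0.06)·[0.6336·186.5650 + 0.3664·27.2825] = 120.7371
Node ud (S = 122.5): V_ud = e^(−0.06)·[0.6336·27.2825 + 0.3664·0.0000] = 16.2794
Node dd (S = 61.26): V_dd = e^(−0.06)·[0.6336·0.0000 + 0.3664·0.0000] = 0.0000
Node u (S = 188.5): V_u = e^(−0.06)·[0.6336·120.7371 + 0.3664·16.2794] = 77.6609
Node d (S = 94.25): V_d = e^(−0.06)·[0.6336·16.2794 + 0.3664·0.0000] = 9.7139
Node 0 (S = 145): V_0 = e^(−0.06)·[0.6336·77.6609 + 0.3664·9.7139] = 49.6920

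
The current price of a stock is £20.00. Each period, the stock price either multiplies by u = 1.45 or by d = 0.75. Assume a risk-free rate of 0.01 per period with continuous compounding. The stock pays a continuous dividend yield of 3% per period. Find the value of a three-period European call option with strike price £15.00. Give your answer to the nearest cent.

Per-period risk-free factor R = e^0.01 = 1.0101; dividend-adjusted growth = e^(0.01−0.03) = 0.9802.
Risk-neutral probability p = (0.9802 − 0.75)/(1.45 − 0.75) = 0.2302/0.7000 = 0.3289
Terminal stock prices: S_uuu = 60.97, S_uud = 31.54, S_udd = 16.31, S_ddd = 8.438
Terminal payoffs (S − K): max(45.97, 0) = 45.97, max(16.54, 0) = 16.54, max(1.312, 0) = 1.312, max(-6.562, 0) = 0
Node uu (S = 42.05): V_uu = e^(−0.01)·[0.3289·45.9725 + 0.6711·16.5375] = 25.9565
Node ud (S = 21.75): V_ud = e^(−0.01)·[0.3289·16.5375 + 0.6711·1.3125] = 6.2564
Node dd (S = 11.25): V_dd = e^(−0.01)·[0.3289·1.3125 + 0.6711·0.0000] = 0.4273
Node u (S = 29): V_u = e^(−0.01)·[0.3289·25.9565 + 0.6711·6.2564] = 12.6082
Node d (S = 15): V_d = e^(−0.01)·[0.3289·6.2564 + 0.6711·0.4273] = 2.3209
Node 0 (S = 20): V_0 = e^(−0.01)·[0.3289·12.6082 + 0.6711·2.3209] = 5.6472

£5.65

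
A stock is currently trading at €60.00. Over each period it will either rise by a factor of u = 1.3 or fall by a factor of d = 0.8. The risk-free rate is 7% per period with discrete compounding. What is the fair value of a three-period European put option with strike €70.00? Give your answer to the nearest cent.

€8.74

Risk-neutral probability p = (1 + 0.07 − 0.8)/(1.3 − 0.8) = 0.2700/0.5000 = 0.5400
Terminal stock prices: S_uuu = 131.8, S_uud = 81.12, S_udd = 49.92, S_ddd = 30.72
Terminal payoffs (K − S): max(-61.82, 0) = 0, max(-11.12, 0) = 0, max(20.08, 0) = 20.08, max(39.28, 0) = 39.28
Node uu (S = 101.4): V_uu = 1/1.07·[0.5400·0.0000 + 0.4600·0.0000] = 0.0000
Node ud (S = 62.4): V_ud = 1/1.07·[0.5400·0.0000 + 0.4600·20.0800] = 8.6325
Node dd (S = 38.4): V_dd = 1/1.07·[0.5400·20.0800 + 0.4600·39.2800] = 27.0206
Node u (S = 78): V_u = 1/1.07·[0.5400·0.0000 + 0.4600·8.6325] = 3.7112
Node d (S = 48): V_d = 1/1.07·[0.5400·8.6325 + 0.4600·27.0206] = 15.9729
Node 0 (S = 60): V_0 = 1/1.07·[0.5400·3.7112 + 0.4600·15.9729] = 8.7398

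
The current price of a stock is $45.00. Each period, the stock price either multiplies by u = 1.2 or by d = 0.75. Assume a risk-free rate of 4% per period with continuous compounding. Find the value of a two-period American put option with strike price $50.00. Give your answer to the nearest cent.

Risk-neutral probability p = (e^0.04 − 0.75)/(1.2 − 0.75) = 0.2908/0.4500 = 0.6462
Terminal stock prices: S_uu = 64.8, S_ud = 40.5, S_dd = 25.31
Terminal payoffs (K − S): max(-14.8, 0) = 0, max(9.5, 0) = 9.5, max(24.69, 0) = 24.69
Node u (S = 54): continuation = e^(−0.04)·[0.6462·0.0000 + 0.3538·9.5000] = 3.2289; exercise value = 0.0000 ≤ continuation, so V_u = 3.2289
Node d (S = 33.75): continuation = e^(−0.04)·[0.6462·9.5000 + 0.3538·24.6875] = 14.2895; exercise value = 16.2500 > continuation, so V_d = 16.2500 (exercise)
Node 0 (S = 45): continuation = e^(−0.04)·[0.6462·3.2289 + 0.3538·16.2500] = 7.5279; exercise value = 5.0000 ≤ continuation, so V_0 = 7.5279

$7.53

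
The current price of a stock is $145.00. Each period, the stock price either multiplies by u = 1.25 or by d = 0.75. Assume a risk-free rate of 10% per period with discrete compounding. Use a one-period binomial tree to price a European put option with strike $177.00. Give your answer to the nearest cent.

Risk-neutral probability p = (1 + 0.1 − 0.75)/(1.25 − 0.75) = 0.3500/0.5000 = 0.7000
Terminal stock prices: S_u = 181.2, S_d = 108.8
Terminal payoffs (K − S): max(-4.25, 0) = 0, max(68.25, 0) = 68.25
Node 0 (S = 145): V_0 = 1/1.1·[0.7000·0.0000 + 0.3000·68.2500] = 18.6136

$18.61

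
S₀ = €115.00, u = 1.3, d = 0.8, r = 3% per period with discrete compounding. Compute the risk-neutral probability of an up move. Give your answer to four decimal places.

Risk-neutral probability p = (1 + 0.03 − 0.8)/(1.3 − 0.8) = 0.2300/0.5000 = 0.4600

p = 0.4600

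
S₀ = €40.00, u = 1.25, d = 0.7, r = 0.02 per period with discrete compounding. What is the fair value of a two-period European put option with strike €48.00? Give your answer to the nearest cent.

€10.85

Risk-neutral probability p = (1 + 0.02 − 0.7)/(1.25 − 0.7) = 0.3200/0.5500 = 0.5818
Terminal stock prices: S_uu = 62.5, S_ud = 35, S_dd = 19.6
Terminal payoffs (K − S): max(-14.5, 0) = 0, max(13, 0) = 13, max(28.4, 0) = 28.4
Node u (S = 50): V_u = 1/1.02·[0.5818·0.0000 + 0.4182·13.0000] = 5.3298
Node d (S = 28): V_d = 1/1.02·[0.5818·13.0000 + 0.4182·28.4000] = 19.0588
Node 0 (S = 40): V_0 = 1/1.02·[0.5818·5.3298 + 0.4182·19.0588] = 10.8539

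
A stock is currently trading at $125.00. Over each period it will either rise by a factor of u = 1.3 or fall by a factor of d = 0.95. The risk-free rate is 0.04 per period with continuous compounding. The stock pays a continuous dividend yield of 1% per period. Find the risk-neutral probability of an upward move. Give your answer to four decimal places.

Per-period risk-free factor R = e^0.04 = 1.0408; dividend-adjusted growth = e^(0.04−0.01) = 1.0305.
Risk-neutral probability p = (1.0305 − 0.95)/(1.3 − 0.95) = 0.0805/0.3500 = 0.2299

p = 0.2299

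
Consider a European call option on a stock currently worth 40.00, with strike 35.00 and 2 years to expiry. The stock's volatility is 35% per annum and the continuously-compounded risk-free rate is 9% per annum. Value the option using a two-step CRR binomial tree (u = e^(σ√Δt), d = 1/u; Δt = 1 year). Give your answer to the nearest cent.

13.38

CRR parameters: u = e^(σ√Δt) = e^(0.35·√1) = 1.4191, d = 1/u = 0.7047
Per-period rate: rΔt = 0.09·1 = 0.09, so R = e^0.09 = 1.0942
Risk-neutral probability p = (e^0.09 − 0.7047)/(1.4191 − 0.7047) = 0.3895/0.7144 = 0.5452
Terminal stock prices: S_uu = 80.55, S_ud = 40, S_dd = 19.86
Terminal payoffs (S − K): max(45.55, 0) = 45.55, max(5, 0) = 5, max(-15.14, 0) = 0
Node u (S = 56.76): V_u = e^(−0.09)·[0.5452·45.5501 + 0.4548·5.0000] = 24.7751
Node d (S = 28.19): V_d = e^(−0.09)·[0.5452·5.0000 + 0.4548·0.0000] = 2.4914
Node 0 (S = 40): V_0 = e^(−0.09)·[0.5452·24.7751 + 0.4548·2.4914] = 13.3806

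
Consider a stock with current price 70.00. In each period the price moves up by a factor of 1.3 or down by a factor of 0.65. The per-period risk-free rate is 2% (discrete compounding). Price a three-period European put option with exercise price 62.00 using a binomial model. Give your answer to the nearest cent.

10.25

Risk-neutral probability p = (1 + 0.02 − 0.65)/(1.3 − 0.65) = 0.3700/0.6500 = 0.5692
Terminal stock prices: S_uuu = 153.8, S_uud = 76.9, S_udd = 38.45, S_ddd = 19.22
Terminal payoffs (K − S): max(-91.79, 0) = 0, max(-14.9, 0) = 0, max(23.55, 0) = 23.55, max(42.78, 0) = 42.78
Node uu (S = 118.3): V_uu = 1/1.02·[0.5692·0.0000 + 0.4308·0.0000] = 0.0000
Node ud (S = 59.15): V_ud = 1/1.02·[0.5692·0.0000 + 0.4308·23.5525] = 9.9468
Node dd (S = 29.58): V_dd = 1/1.02·[0.5692·23.5525 + 0.4308·42.7763] = 31.2093
Node u (S = 91): V_u = 1/1.02·[0.5692·0.0000 + 0.4308·9.9468] = 4.2007
Node d (S = 45.5): V_d = 1/1.02·[0.5692·9.9468 + 0.4308·31.2093] = 18.7314
Node 0 (S = 70): V_0 = 1/1.02·[0.5692·4.2007 + 0.4308·18.7314] = 10.2550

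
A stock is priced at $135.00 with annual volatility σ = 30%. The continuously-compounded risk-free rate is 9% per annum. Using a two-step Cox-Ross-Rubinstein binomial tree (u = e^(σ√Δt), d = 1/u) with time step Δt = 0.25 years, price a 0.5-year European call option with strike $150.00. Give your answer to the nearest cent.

CRR parameters: u = e^(σ√Δt) = e^(0.3·√0.25) = 1.1618, d = 1/u = 0.8607
Per-period rate: rΔt = 0.09·0.25 = 0.0225, so R = e^0.0225 = 1.0228
Risk-neutral probability p = (e^0.0225 − 0.8607)/(1.1618 − 0.8607) = 0.1620/0.3011 = 0.5381
Terminal stock prices: S_uu = 182.2, S_ud = 135, S_dd = 100
Terminal payoffs (S − K): max(32.23, 0) = 32.23, max(-15, 0) = 0, max(-49.99, 0) = 0
Node u (S = 156.8): V_u = e^(−0.0225)·[0.5381·32.2309 + 0.4619·0.0000] = 16.9588
Node d (S = 116.2): V_d = e^(−0.0225)·[0.5381·0.0000 + 0.4619·0.0000] = 0.0000
Node 0 (S = 135): V_0 = e^(−0.0225)·[0.5381·16.9588 + 0.4619·0.0000] = 8.9231

$8.92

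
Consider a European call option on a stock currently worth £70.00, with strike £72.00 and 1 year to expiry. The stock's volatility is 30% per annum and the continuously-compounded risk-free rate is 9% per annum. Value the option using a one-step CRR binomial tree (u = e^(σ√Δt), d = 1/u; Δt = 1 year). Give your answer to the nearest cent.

£11.93

CRR parameters: u = e^(σ√Δt) = e^(0.3·√1) = 1.3499, d = 1/u = 0.7408
Per-period rate: rΔt = 0.09·1 = 0.09, so R = e^0.09 = 1.0942
Risk-neutral probability p = (e^0.09 − 0.7408)/(1.3499 − 0.7408) = 0.3534/0.6090 = 0.5802
Terminal stock prices: S_u = 94.49, S_d = 51.86
Terminal payoffs (S − K): max(22.49, 0) = 22.49, max(-20.14, 0) = 0
Node 0 (S = 70): V_0 = e^(−0.09)·[0.5802·22.4901 + 0.4198·0.0000] = 11.9254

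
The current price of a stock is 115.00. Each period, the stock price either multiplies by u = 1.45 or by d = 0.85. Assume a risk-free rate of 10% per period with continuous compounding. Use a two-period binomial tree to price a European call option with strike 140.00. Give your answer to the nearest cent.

15.77

Risk-neutral probability p = (e^0.1 − 0.85)/(1.45 − 0.85) = 0.2552/0.6000 = 0.4253
Terminal stock prices: S_uu = 241.8, S_ud = 141.7, S_dd = 83.09
Terminal payoffs (S − K): max(101.8, 0) = 101.8, max(1.737, 0) = 1.737, max(-56.91, 0) = 0
Node u (S = 166.8): V_u = e^(−0.1)·[0.4253·101.7875 + 0.5747·1.7375] = 40.0728
Node d (S = 97.75): V_d = e^(−0.1)·[0.4253·1.7375 + 0.5747·0.0000] = 0.6686
Node 0 (S = 115): V_0 = e^(−0.1)·[0.4253·40.0728 + 0.5747·0.6686] = 15.7682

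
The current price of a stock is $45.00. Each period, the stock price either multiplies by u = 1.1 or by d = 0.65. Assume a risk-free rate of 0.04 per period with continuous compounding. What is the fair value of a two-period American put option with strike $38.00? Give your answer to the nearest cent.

$1.72

Risk-neutral probability p = (e^0.04 − 0.65)/(1.1 − 0.65) = 0.3908/0.4500 = 0.8685
Terminal stock prices: S_uu = 54.45, S_ud = 32.18, S_dd = 19.01
Terminal payoffs (K − S): max(-16.45, 0) = 0, max(5.825, 0) = 5.825, max(18.99, 0) = 18.99
Node u (S = 49.5): continuation = e^(−0.04)·[0.8685·0.0000 + 0.1315·5.8250] = 0.7361; exercise value = 0.0000 ≤ continuation, so V_u = 0.7361
Node d (S = 29.25): continuation = e^(−0.04)·[0.8685·5.8250 + 0.1315·18.9875] = 7.2600; exercise value = 8.7500 > continuation, so V_d = 8.7500 (exercise)
Node 0 (S = 45): continuation = e^(−0.04)·[0.8685·0.7361 + 0.1315·8.7500] = 1.7200; exercise value = 0.0000 ≤ continuation, so V_0 = 1.7200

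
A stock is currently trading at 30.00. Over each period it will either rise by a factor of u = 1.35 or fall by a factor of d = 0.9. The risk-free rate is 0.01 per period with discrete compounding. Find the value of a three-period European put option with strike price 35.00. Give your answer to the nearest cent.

6.39

Risk-neutral probability p = (1 + 0.01 − 0.9)/(1.35 − 0.9) = 0.1100/0.4500 = 0.2444
Terminal stock prices: S_uuu = 73.81, S_uud = 49.21, S_udd = 32.8, S_ddd = 21.87
Terminal payoffs (K − S): max(-38.81, 0) = 0, max(-14.21, 0) = 0, max(2.195, 0) = 2.195, max(13.13, 0) = 13.13
Node uu (S = 54.68): V_uu = 1/1.01·[0.2444·0.0000 + 0.7556·0.0000] = 0.0000
Node ud (S = 36.45): V_ud = 1/1.01·[0.2444·0.0000 + 0.7556·2.1950] = 1.6420
Node dd (S = 24.3): V_dd = 1/1.01·[0.2444·2.1950 + 0.7556·13.1300] = 10.3535
Node u (S = 40.5): V_u = 1/1.01·[0.2444·0.0000 + 0.7556·1.6420] = 1.2284
Node d (S = 27): V_d = 1/1.01·[0.2444·1.6420 + 0.7556·10.3535] = 8.1426
Node 0 (S = 30): V_0 = 1/1.01·[0.2444·1.2284 + 0.7556·8.1426] = 6.3885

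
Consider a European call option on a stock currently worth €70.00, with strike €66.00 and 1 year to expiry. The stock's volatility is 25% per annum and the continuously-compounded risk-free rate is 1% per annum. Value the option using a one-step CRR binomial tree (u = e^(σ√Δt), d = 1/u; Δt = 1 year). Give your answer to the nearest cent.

CRR parameters: u = e^(σ√Δt) = e^(0.25·√1) = 1.2840, d = 1/u = 0.7788
Per-period rate: rΔt = 0.01·1 = 0.01, so R = e^0.01 = 1.0101
Risk-neutral probability p = (e^0.01 − 0.7788)/(1.2840 − 0.7788) = 0.2312/0.5052 = 0.4577
Terminal stock prices: S_u = 89.88, S_d = 54.52
Terminal payoffs (S − K): max(23.88, 0) = 23.88, max(-11.48, 0) = 0
Node 0 (S = 70): V_0 = e^(−0.01)·[0.4577·23.8818 + 0.5423·0.0000] = 10.8223

€10.82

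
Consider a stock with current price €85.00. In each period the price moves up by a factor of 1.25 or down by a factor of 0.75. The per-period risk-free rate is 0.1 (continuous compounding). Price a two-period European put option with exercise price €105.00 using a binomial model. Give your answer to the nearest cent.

Risk-neutral probability p = (e^0.1 − 0.75)/(1.25 − 0.75) = 0.3552/0.5000 = 0.7103
Terminal stock prices: S_uu = 132.8, S_ud = 79.69, S_dd = 47.81
Terminal payoffs (K − S): max(-27.81, 0) = 0, max(25.31, 0) = 25.31, max(57.19, 0) = 57.19
Node u (S = 106.2): V_u = e^(−0.1)·[0.7103·0.0000 + 0.2897·25.3125] = 6.6342
Node d (S = 63.75): V_d = e^(−0.1)·[0.7103·25.3125 + 0.2897·57.1875] = 31.2579
Node 0 (S = 85): V_0 = e^(−0.1)·[0.7103·6.6342 + 0.2897·31.2579] = 12.4566

€12.46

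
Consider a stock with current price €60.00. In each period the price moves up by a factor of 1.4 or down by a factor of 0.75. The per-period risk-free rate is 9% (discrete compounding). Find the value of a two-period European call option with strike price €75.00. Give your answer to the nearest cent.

€9.81

Risk-neutral probability p = (1 + 0.09 − 0.75)/(1.4 − 0.75) = 0.3400/0.6500 = 0.5231
Terminal stock prices: S_uu = 117.6, S_ud = 63, S_dd = 33.75
Terminal payoffs (S − K): max(42.6, 0) = 42.6, max(-12, 0) = 0, max(-41.25, 0) = 0
Node u (S = 84): V_u = 1/1.09·[0.5231·42.6000 + 0.4769·0.0000] = 20.4432
Node d (S = 45): V_d = 1/1.09·[0.5231·0.0000 + 0.4769·0.0000] = 0.0000
Node 0 (S = 60): V_0 = 1/1.09·[0.5231·20.4432 + 0.4769·0.0000] = 9.8104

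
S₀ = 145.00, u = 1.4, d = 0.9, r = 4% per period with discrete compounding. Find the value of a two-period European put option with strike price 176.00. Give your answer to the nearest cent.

28.06

Risk-neutral probability p = (1 + 0.04 − 0.9)/(1.4 − 0.9) = 0.1400/0.5000 = 0.2800
Terminal stock prices: S_uu = 284.2, S_ud = 182.7, S_dd = 117.5
Terminal payoffs (K − S): max(-108.2, 0) = 0, max(-6.7, 0) = 0, max(58.55, 0) = 58.55
Node u (S = 203): V_u = 1/1.04·[0.2800·0.0000 + 0.7200·0.0000] = 0.0000
Node d (S = 130.5): V_d = 1/1.04·[0.2800·0.0000 + 0.7200·58.5500] = 40.5346
Node 0 (S = 145): V_0 = 1/1.04·[0.2800·0.0000 + 0.7200·40.5346] = 28.0624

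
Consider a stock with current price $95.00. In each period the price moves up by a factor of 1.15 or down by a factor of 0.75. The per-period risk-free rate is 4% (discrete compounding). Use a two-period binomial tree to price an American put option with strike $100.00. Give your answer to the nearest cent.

Risk-neutral probability p = (1 + 0.04 − 0.75)/(1.15 − 0.75) = 0.2900/0.4000 = 0.7250
Terminal stock prices: S_uu = 125.6, S_ud = 81.94, S_dd = 53.44
Terminal payoffs (K − S): max(-25.64, 0) = 0, max(18.06, 0) = 18.06, max(46.56, 0) = 46.56
Node u (S = 109.2): continuation = 1/1.04·[0.7250·0.0000 + 0.2750·18.0625] = 4.7761; exercise value = 0.0000 ≤ continuation, so V_u = 4.7761
Node d (S = 71.25): continuation = 1/1.04·[0.7250·18.0625 + 0.2750·46.5625] = 24.9038; exercise value = 28.7500 > continuation, so V_d = 28.7500 (exercise)
Node 0 (S = 95): continuation = 1/1.04·[0.7250·4.7761 + 0.2750·28.7500] = 10.9317; exercise value = 5.0000 ≤ continuation, so V_0 = 10.9317

$10.93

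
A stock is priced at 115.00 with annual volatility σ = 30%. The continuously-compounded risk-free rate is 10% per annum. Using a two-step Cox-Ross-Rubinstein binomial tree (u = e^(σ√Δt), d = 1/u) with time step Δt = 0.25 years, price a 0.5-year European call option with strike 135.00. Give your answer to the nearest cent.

CRR parameters: u = e^(σ√Δt) = e^(0.3·√0.25) = 1.1618, d = 1/u = 0.8607
Per-period rate: rΔt = 0.1·0.25 = 0.025, so R = e^0.025 = 1.0253
Risk-neutral probability p = (e^0.025 − 0.8607)/(1.1618 − 0.8607) = 0.1646/0.3011 = 0.5466
Terminal stock prices: S_uu = 155.2, S_ud = 115, S_dd = 85.19
Terminal payoffs (S − K): max(20.23, 0) = 20.23, max(-20, 0) = 0, max(-49.81, 0) = 0
Node u (S = 133.6): V_u = e^(−0.025)·[0.5466·20.2338 + 0.4534·0.0000] = 10.7875
Node d (S = 98.98): V_d = e^(−0.025)·[0.5466·0.0000 + 0.4534·0.0000] = 0.0000
Node 0 (S = 115): V_0 = e^(−0.025)·[0.5466·10.7875 + 0.4534·0.0000] = 5.7512

5.75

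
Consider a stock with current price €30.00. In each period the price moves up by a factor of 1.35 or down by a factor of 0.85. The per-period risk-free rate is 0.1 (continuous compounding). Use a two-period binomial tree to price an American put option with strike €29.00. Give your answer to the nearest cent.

Risk-neutral probability p = (e^0.1 − 0.85)/(1.35 − 0.85) = 0.2552/0.5000 = 0.5103
Terminal stock prices: S_uu = 54.68, S_ud = 34.42, S_dd = 21.67
Terminal payoffs (K − S): max(-25.68, 0) = 0, max(-5.425, 0) = 0, max(7.325, 0) = 7.325
Node u (S = 40.5): continuation = e^(−0.1)·[0.5103·0.0000 + 0.4897·0.0000] = 0.0000; exercise value = 0.0000 ≤ continuation, so V_u = 0.0000
Node d (S = 25.5): continuation = e^(−0.1)·[0.5103·0.0000 + 0.4897·7.3250] = 3.2454; exercise value = 3.5000 > continuation, so V_d = 3.5000 (exercise)
Node 0 (S = 30): continuation = e^(−0.1)·[0.5103·0.0000 + 0.4897·3.5000] = 1.5507; exercise value = 0.0000 ≤ continuation, so V_0 = 1.5507

€1.55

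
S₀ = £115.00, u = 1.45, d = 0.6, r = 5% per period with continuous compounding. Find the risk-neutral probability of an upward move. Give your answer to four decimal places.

Risk-neutral probability p = (e^0.05 − 0.6)/(1.45 − 0.6) = 0.4513/0.8500 = 0.5309

p = 0.5309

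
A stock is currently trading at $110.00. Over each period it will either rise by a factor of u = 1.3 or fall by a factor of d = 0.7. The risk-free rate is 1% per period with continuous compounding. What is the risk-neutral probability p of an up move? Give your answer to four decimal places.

Risk-neutral probability p = (e^0.01 − 0.7)/(1.3 − 0.7) = 0.3101/0.6000 = 0.5168

p = 0.5168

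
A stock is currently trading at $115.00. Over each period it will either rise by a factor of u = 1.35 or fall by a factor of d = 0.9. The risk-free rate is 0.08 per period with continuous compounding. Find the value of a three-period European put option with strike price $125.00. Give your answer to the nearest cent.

Risk-neutral probability p = (e^0.08 − 0.9)/(1.35 − 0.9) = 0.1833/0.4500 = 0.4073
Terminal stock prices: S_uuu = 282.9, S_uud = 188.6, S_udd = 125.8, S_ddd = 83.84
Terminal payoffs (K − S): max(-157.9, 0) = 0, max(-63.63, 0) = 0, max(-0.7525, 0) = 0, max(41.16, 0) = 41.16
Node uu (S = 209.6): V_uu = e^(−0.08)·[0.4073·0.0000 + 0.5927·0.0000] = 0.0000
Node ud (S = 139.7): V_ud = e^(−0.08)·[0.4073·0.0000 + 0.5927·0.0000] = 0.0000
Node dd (S = 93.15): V_dd = e^(−0.08)·[0.4073·0.0000 + 0.5927·41.1650] = 22.5225
Node u (S = 155.2): V_u = e^(−0.08)·[0.4073·0.0000 + 0.5927·0.0000] = 0.0000
Node d (S = 103.5): V_d = e^(−0.08)·[0.4073·0.0000 + 0.5927·22.5225] = 12.3227
Node 0 (S = 115): V_0 = e^(−0.08)·[0.4073·0.0000 + 0.5927·12.3227] = 6.7421

$6.74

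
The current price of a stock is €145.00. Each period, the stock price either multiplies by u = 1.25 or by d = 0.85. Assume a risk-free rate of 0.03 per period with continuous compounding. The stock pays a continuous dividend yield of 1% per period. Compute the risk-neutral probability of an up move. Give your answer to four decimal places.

p = 0.4255

Per-period risk-free factor R = e^0.03 = 1.0305; dividend-adjusted growth = e^(0.03−0.01) = 1.0202.
Risk-neutral probability p = (1.0202 − 0.85)/(1.25 − 0.85) = 0.1702/0.4000 = 0.4255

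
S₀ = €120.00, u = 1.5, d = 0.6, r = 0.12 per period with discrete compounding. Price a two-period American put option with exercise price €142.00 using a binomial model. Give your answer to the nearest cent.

Risk-neutral probability p = (1 + 0.12 − 0.6)/(1.5 − 0.6) = 0.5200/0.9000 = 0.5778
Terminal stock prices: S_uu = 270, S_ud = 108, S_dd = 43.2
Terminal payoffs (K − S): max(-128, 0) = 0, max(34, 0) = 34, max(98.8, 0) = 98.8
Node u (S = 180): continuation = 1/1.12·[0.5778·0.0000 + 0.4222·34.0000] = 12.8175; exercise value = 0.0000 ≤ continuation, so V_u = 12.8175
Node d (S = 72): continuation = 1/1.12·[0.5778·34.0000 + 0.4222·98.8000] = 54.7857; exercise value = 70.0000 > continuation, so V_d = 70.0000 (exercise)
Node 0 (S = 120): continuation = 1/1.12·[0.5778·12.8175 + 0.4222·70.0000] = 33.0011; exercise value = 22.0000 ≤ continuation, so V_0 = 33.0011

€33.00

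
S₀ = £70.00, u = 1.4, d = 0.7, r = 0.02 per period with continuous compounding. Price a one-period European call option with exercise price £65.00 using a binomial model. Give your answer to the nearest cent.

Risk-neutral probability p = (e^0.02 − 0.7)/(1.4 − 0.7) = 0.3202/0.7000 = 0.4574
Terminal stock prices: S_u = 98, S_d = 49
Terminal payoffs (S − K): max(33, 0) = 33, max(-16, 0) = 0
Node 0 (S = 70): V_0 = e^(−0.02)·[0.4574·33.0000 + 0.5426·0.0000] = 14.7963

£14.80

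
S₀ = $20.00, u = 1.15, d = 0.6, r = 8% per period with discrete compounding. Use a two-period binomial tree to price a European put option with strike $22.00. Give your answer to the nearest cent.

$1.77

Risk-neutral probability p = (1 + 0.08 − 0.6)/(1.15 − 0.6) = 0.4800/0.5500 = 0.8727
Terminal stock prices: S_uu = 26.45, S_ud = 13.8, S_dd = 7.2
Terminal payoffs (K − S): max(-4.45, 0) = 0, max(8.2, 0) = 8.2, max(14.8, 0) = 14.8
Node u (S = 23): V_u = 1/1.08·[0.8727·0.0000 + 0.1273·8.2000] = 0.9663
Node d (S = 12): V_d = 1/1.08·[0.8727·8.2000 + 0.1273·14.8000] = 8.3704
Node 0 (S = 20): V_0 = 1/1.08·[0.8727·0.9663 + 0.1273·8.3704] = 1.7673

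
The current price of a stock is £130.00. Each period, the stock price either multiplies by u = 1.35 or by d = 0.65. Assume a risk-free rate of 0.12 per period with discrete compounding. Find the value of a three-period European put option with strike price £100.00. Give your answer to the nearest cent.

£5.62

Risk-neutral probability p = (1 + 0.12 − 0.65)/(1.35 − 0.65) = 0.4700/0.7000 = 0.6714
Terminal stock prices: S_uuu = 319.8, S_uud = 154, S_udd = 74.15, S_ddd = 35.7
Terminal payoffs (K − S): max(-219.8, 0) = 0, max(-54, 0) = 0, max(25.85, 0) = 25.85, max(64.3, 0) = 64.3
Node uu (S = 236.9): V_uu = 1/1.12·[0.6714·0.0000 + 0.3286·0.0000] = 0.0000
Node ud (S = 114.1): V_ud = 1/1.12·[0.6714·0.0000 + 0.3286·25.8512] = 7.5839
Node dd (S = 54.93): V_dd = 1/1.12·[0.6714·25.8512 + 0.3286·64.2987] = 34.3607
Node u (S = 175.5): V_u = 1/1.12·[0.6714·0.0000 + 0.3286·7.5839] = 2.2249
Node d (S = 84.5): V_d = 1/1.12·[0.6714·7.5839 + 0.3286·34.3607] = 14.6268
Node 0 (S = 130): V_0 = 1/1.12·[0.6714·2.2249 + 0.3286·14.6268] = 5.6248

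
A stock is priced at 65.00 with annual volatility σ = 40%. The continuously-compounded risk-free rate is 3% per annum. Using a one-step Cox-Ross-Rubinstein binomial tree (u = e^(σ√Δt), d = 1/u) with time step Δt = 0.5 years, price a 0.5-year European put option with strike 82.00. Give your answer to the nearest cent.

CRR parameters: u = e^(σ√Δt) = e^(0.4·√0.5) = 1.3269, d = 1/u = 0.7536
Per-period rate: rΔt = 0.03·0.5 = 0.015, so R = e^0.015 = 1.0151
Risk-neutral probability p = (e^0.015 − 0.7536)/(1.3269 − 0.7536) = 0.2615/0.5733 = 0.4561
Terminal stock prices: S_u = 86.25, S_d = 48.99
Terminal payoffs (K − S): max(-4.248, 0) = 0, max(33.01, 0) = 33.01
Node 0 (S = 65): V_0 = e^(−0.015)·[0.4561·0.0000 + 0.5439·33.0135] = 17.6881

17.69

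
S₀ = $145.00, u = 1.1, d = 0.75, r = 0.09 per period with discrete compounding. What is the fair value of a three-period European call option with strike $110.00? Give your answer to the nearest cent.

$60.10

Risk-neutral probability p = (1 + 0.09 − 0.75)/(1.1 − 0.75) = 0.3400/0.3500 = 0.9714
Terminal stock prices: S_uuu = 193, S_uud = 131.6, S_udd = 89.72, S_ddd = 61.17
Terminal payoffs (S − K): max(83, 0) = 83, max(21.59, 0) = 21.59, max(-20.28, 0) = 0, max(-48.83, 0) = 0
Node uu (S = 175.5): V_uu = 1/1.09·[0.9714·82.9950 + 0.0286·21.5875] = 74.5326
Node ud (S = 119.6): V_ud = 1/1.09·[0.9714·21.5875 + 0.0286·0.0000] = 19.2392
Node dd (S = 81.56): V_dd = 1/1.09·[0.9714·0.0000 + 0.0286·0.0000] = 0.0000
Node u (S = 159.5): V_u = 1/1.09·[0.9714·74.5326 + 0.0286·19.2392] = 66.9291
Node d (S = 108.8): V_d = 1/1.09·[0.9714·19.2392 + 0.0286·0.0000] = 17.1463
Node 0 (S = 145): V_0 = 1/1.09·[0.9714·66.9291 + 0.0286·17.1463] = 60.0980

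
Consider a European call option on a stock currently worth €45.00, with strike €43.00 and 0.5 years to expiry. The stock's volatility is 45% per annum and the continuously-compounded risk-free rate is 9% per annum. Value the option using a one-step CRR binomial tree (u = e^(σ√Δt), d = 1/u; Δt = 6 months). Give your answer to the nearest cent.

CRR parameters: u = e^(σ√Δt) = e^(0.45·√0.5) = 1.3746, d = 1/u = 0.7275
Per-period rate: rΔt = 0.09·0.5 = 0.045, so R = e^0.045 = 1.0460
Risk-neutral probability p = (e^0.045 − 0.7275)/(1.3746 − 0.7275) = 0.3186/0.6472 = 0.4922
Terminal stock prices: S_u = 61.86, S_d = 32.74
Terminal payoffs (S − K): max(18.86, 0) = 18.86, max(-10.26, 0) = 0
Node 0 (S = 45): V_0 = e^(−0.045)·[0.4922·18.8592 + 0.5078·0.0000] = 8.8747

€8.87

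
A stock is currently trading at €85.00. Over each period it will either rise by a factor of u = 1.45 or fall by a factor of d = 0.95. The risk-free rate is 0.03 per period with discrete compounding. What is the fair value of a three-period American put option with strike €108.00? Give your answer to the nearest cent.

Risk-neutral probability p = (1 + 0.03 − 0.95)/(1.45 − 0.95) = 0.0800/0.5000 = 0.1600
Terminal stock prices: S_uuu = 259.1, S_uud = 169.8, S_udd = 111.2, S_ddd = 72.88
Terminal payoffs (K − S): max(-151.1, 0) = 0, max(-61.78, 0) = 0, max(-3.233, 0) = 0, max(35.12, 0) = 35.12
Node uu (S = 178.7): continuation = 1/1.03·[0.1600·0.0000 + 0.8400·0.0000] = 0.0000; exercise value = 0.0000 ≤ continuation, so V_uu = 0.0000
Node ud (S = 117.1): continuation = 1/1.03·[0.1600·0.0000 + 0.8400·0.0000] = 0.0000; exercise value = 0.0000 ≤ continuation, so V_ud = 0.0000
Node dd (S = 76.71): continuation = 1/1.03·[0.1600·0.0000 + 0.8400·35.1231] = 28.6441; exercise value = 31.2875 > continuation, so V_dd = 31.2875 (exercise)
Node u (S = 123.2): continuation = 1/1.03·[0.1600·0.0000 + 0.8400·0.0000] = 0.0000; exercise value = 0.0000 ≤ continuation, so V_u = 0.0000
Node d (S = 80.75): continuation = 1/1.03·[0.1600·0.0000 + 0.8400·31.2875] = 25.5160; exercise value = 27.2500 > continuation, so V_d = 27.2500 (exercise)
Node 0 (S = 85): continuation = 1/1.03·[0.1600·0.0000 + 0.8400·27.2500] = 22.2233; exercise value = 23.0000 > continuation, so V_0 = 23.0000 (exercise)

€23.00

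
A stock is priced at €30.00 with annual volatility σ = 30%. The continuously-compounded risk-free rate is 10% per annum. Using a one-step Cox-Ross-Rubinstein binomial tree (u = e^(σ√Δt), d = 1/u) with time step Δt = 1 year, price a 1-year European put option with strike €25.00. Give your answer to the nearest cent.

€1.01

CRR parameters: u = e^(σ√Δt) = e^(0.3·√1) = 1.3499, d = 1/u = 0.7408
Per-period rate: rΔt = 0.1·1 = 0.1, so R = e^0.1 = 1.1052
Risk-neutral probability p = (e^0.1 − 0.7408)/(1.3499 − 0.7408) = 0.3644/0.6090 = 0.5982
Terminal stock prices: S_u = 40.5, S_d = 22.22
Terminal payoffs (K − S): max(-15.5, 0) = 0, max(2.775, 0) = 2.775
Node 0 (S = 30): V_0 = e^(−0.1)·[0.5982·0.0000 + 0.4018·2.7755] = 1.0090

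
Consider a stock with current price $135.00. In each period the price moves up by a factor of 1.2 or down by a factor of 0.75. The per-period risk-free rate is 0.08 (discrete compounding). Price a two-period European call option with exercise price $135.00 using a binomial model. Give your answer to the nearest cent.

$27.39

Risk-neutral probability p = (1 + 0.08 − 0.75)/(1.2 − 0.75) = 0.3300/0.4500 = 0.7333
Terminal stock prices: S_uu = 194.4, S_ud = 121.5, S_dd = 75.94
Terminal payoffs (S − K): max(59.4, 0) = 59.4, max(-13.5, 0) = 0, max(-59.06, 0) = 0
Node u (S = 162): V_u = 1/1.08·[0.7333·59.4000 + 0.2667·0.0000] = 40.3333
Node d (S = 101.2): V_d = 1/1.08·[0.7333·0.0000 + 0.2667·0.0000] = 0.0000
Node 0 (S = 135): V_0 = 1/1.08·[0.7333·40.3333 + 0.2667·0.0000] = 27.3868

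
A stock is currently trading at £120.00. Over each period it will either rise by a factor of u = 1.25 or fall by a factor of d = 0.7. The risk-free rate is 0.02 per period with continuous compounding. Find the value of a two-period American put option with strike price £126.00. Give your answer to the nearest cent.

Risk-neutral probability p = (e^0.02 − 0.7)/(1.25 − 0.7) = 0.3202/0.5500 = 0.5822
Terminal stock prices: S_uu = 187.5, S_ud = 105, S_dd = 58.8
Terminal payoffs (K − S): max(-61.5, 0) = 0, max(21, 0) = 21, max(67.2, 0) = 67.2
Node u (S = 150): continuation = e^(−0.02)·[0.5822·0.0000 + 0.4178·21.0000] = 8.6004; exercise value = 0.0000 ≤ continuation, so V_u = 8.6004
Node d (S = 84): continuation = e^(−0.02)·[0.5822·21.0000 + 0.4178·67.2000] = 39.5050; exercise value = 42.0000 > continuation, so V_d = 42.0000 (exercise)
Node 0 (S = 120): continuation = e^(−0.02)·[0.5822·8.6004 + 0.4178·42.0000] = 22.1086; exercise value = 6.0000 ≤ continuation, so V_0 = 22.1086

£22.11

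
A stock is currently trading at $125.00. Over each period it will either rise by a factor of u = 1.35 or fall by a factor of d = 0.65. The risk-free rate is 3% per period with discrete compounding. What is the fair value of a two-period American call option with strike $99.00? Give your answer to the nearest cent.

Risk-neutral probability p = (1 + 0.03 − 0.65)/(1.35 − 0.65) = 0.3800/0.7000 = 0.5429
Terminal stock prices: S_uu = 227.8, S_ud = 109.7, S_dd = 52.81
Terminal payoffs (S − K): max(128.8, 0) = 128.8, max(10.69, 0) = 10.69, max(-46.19, 0) = 0
Node u (S = 168.8): continuation = 1/1.03·[0.5429·128.8125 + 0.4571·10.6875] = 72.6335; exercise value = 69.7500 ≤ continuation, so V_u = 72.6335
Node d (S = 81.25): continuation = 1/1.03·[0.5429·10.6875 + 0.4571·0.0000] = 5.6328; exercise value = 0.0000 ≤ continuation, so V_d = 5.6328
Node 0 (S = 125): continuation = 1/1.03·[0.5429·72.6335 + 0.4571·5.6328] = 40.7812; exercise value = 26.0000 ≤ continuation, so V_0 = 40.7812

$40.78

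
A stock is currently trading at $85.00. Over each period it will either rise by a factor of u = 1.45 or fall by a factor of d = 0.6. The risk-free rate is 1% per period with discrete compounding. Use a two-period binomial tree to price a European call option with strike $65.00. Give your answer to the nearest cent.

$30.32

Risk-neutral probability p = (1 + 0.01 − 0.6)/(1.45 − 0.6) = 0.4100/0.8500 = 0.4824
Terminal stock prices: S_uu = 178.7, S_ud = 73.95, S_dd = 30.6
Terminal payoffs (S − K): max(113.7, 0) = 113.7, max(8.95, 0) = 8.95, max(-34.4, 0) = 0
Node u (S = 123.2): V_u = 1/1.01·[0.4824·113.7125 + 0.5176·8.9500] = 58.8936
Node d (S = 51): V_d = 1/1.01·[0.4824·8.9500 + 0.5176·0.0000] = 4.2743
Node 0 (S = 85): V_0 = 1/1.01·[0.4824·58.8936 + 0.5176·4.2743] = 30.3169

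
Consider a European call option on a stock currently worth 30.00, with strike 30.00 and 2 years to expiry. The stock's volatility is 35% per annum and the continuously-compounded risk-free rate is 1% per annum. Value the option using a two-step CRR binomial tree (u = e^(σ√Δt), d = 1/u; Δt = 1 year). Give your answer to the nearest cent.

CRR parameters: u = e^(σ√Δt) = e^(0.35·√1) = 1.4191, d = 1/u = 0.7047
Per-period rate: rΔt = 0.01·1 = 0.01, so R = e^0.01 = 1.0101
Risk-neutral probability p = (e^0.01 − 0.7047)/(1.4191 − 0.7047) = 0.3054/0.7144 = 0.4275
Terminal stock prices: S_uu = 60.41, S_ud = 30, S_dd = 14.9
Terminal payoffs (S − K): max(30.41, 0) = 30.41, max(0, 0) = 0, max(-15.1, 0) = 0
Node u (S = 42.57): V_u = e^(−0.01)·[0.4275·30.4126 + 0.5725·0.0000] = 12.8705
Node d (S = 21.14): V_d = e^(−0.01)·[0.4275·0.0000 + 0.5725·0.0000] = 0.0000
Node 0 (S = 30): V_0 = e^(−0.01)·[0.4275·12.8705 + 0.5725·0.0000] = 5.4468

5.45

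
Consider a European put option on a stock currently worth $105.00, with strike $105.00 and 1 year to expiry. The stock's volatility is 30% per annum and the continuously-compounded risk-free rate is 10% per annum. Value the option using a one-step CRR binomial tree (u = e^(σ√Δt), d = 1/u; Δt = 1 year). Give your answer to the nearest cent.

$9.89

CRR parameters: u = e^(σ√Δt) = e^(0.3·√1) = 1.3499, d = 1/u = 0.7408
Per-period rate: rΔt = 0.1·1 = 0.1, so R = e^0.1 = 1.1052
Risk-neutral probability p = (e^0.1 − 0.7408)/(1.3499 − 0.7408) = 0.3644/0.6090 = 0.5982
Terminal stock prices: S_u = 141.7, S_d = 77.79
Terminal payoffs (K − S): max(-36.74, 0) = 0, max(27.21, 0) = 27.21
Node 0 (S = 105): V_0 = e^(−0.1)·[0.5982·0.0000 + 0.4018·27.2141] = 9.8931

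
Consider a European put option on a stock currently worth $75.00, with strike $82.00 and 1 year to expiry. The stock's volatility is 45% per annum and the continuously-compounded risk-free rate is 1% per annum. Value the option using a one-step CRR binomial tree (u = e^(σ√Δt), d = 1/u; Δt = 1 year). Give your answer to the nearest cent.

$20.30

CRR parameters: u = e^(σ√Δt) = e^(0.45·√1) = 1.5683, d = 1/u = 0.6376
Per-period rate: rΔt = 0.01·1 = 0.01, so R = e^0.01 = 1.0101
Risk-neutral probability p = (e^0.01 − 0.6376)/(1.5683 − 0.6376) = 0.3724/0.9307 = 0.4002
Terminal stock prices: S_u = 117.6, S_d = 47.82
Terminal payoffs (K − S): max(-35.62, 0) = 0, max(34.18, 0) = 34.18
Node 0 (S = 75): V_0 = e^(−0.01)·[0.4002·0.0000 + 0.5998·34.1779] = 20.2973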